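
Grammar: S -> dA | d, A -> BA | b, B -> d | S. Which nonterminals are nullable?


A nonterminal is nullable iff some alternative derives ε (directly, or every symbol in it is nullable)
Nullable: {}


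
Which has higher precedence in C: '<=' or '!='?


'<=' is relational (level 7); '!=' is equality (level 6)
Higher level binds tighter
'<=' has higher precedence than '!='


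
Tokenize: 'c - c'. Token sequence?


Scan left to right, longest-match per lexeme
Tokens: ID(c), OP(-), ID(c)


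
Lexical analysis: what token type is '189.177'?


Pattern: digits with a decimal point
Type: FLOAT_LITERAL


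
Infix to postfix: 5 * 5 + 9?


Left to right (same or higher precedence on left)
Postfix: 5 5 * 9 +


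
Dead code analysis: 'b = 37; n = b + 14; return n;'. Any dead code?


b is read by n's definition; n is returned
No dead code


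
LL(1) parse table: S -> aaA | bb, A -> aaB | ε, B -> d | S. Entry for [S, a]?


For [S, a]: 'a' ∈ FIRST(aaA)
Entry: S -> aaA


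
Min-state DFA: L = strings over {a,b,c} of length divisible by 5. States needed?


Track length mod 5: states 0..4, accept at 0
Minimal DFA: 5 states


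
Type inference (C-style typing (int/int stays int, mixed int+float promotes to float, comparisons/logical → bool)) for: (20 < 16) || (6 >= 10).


Operand types: bool || bool
Rule: logical operators take bool operands and yield bool
Result type: bool


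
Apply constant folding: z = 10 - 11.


10 - 11 = -1 at compile time
Optimized: z = -1


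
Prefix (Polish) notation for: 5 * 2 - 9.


left-to-right (same/higher precedence on left): tree is (- (* 5 2) 9)
Prefix: - * 5 2 9


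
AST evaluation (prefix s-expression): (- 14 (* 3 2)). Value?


Evaluate inner: (* 3 2) = 6
Evaluate root: (- 14 6) = 8
Result: 8


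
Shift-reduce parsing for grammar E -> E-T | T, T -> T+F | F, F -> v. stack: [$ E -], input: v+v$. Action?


no handle ('E-' is not any RHS); shift 'v'
Action: shift


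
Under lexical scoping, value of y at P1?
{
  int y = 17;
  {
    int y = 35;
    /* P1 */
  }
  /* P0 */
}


y declared in the same block as P1
y = 35


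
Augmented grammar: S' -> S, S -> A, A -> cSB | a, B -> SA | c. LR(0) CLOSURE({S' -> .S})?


Start: S' -> .S
For each item with dot before a nonterminal B, add B -> .γ for every B-production
Closure: [S' -> .S, S -> .A, A -> .cSB, A -> .a]


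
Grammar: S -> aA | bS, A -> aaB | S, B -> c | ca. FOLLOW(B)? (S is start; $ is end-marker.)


$ ∈ FOLLOW(S). For each A -> αBβ: add FIRST(β)\{ε} to FOLLOW(B); if β nullable, add FOLLOW(A).
FOLLOW(B) = {$}


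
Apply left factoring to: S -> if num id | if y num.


Common prefix: 'if'
Factored: S -> if S', S' -> num id | y num


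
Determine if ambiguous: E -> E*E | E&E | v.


'v*v&v' has two parse trees (no precedence encoded between * and &)
Ambiguous


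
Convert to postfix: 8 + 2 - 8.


Left to right (same or higher precedence on left)
Postfix: 8 2 + 8 -


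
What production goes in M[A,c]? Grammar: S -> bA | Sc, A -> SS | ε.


For [A, c]: ε is nullable and 'c' ∈ FOLLOW(A)
Entry: A -> ε


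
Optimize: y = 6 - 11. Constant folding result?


6 - 11 = -5 at compile time
Optimized: y = -5


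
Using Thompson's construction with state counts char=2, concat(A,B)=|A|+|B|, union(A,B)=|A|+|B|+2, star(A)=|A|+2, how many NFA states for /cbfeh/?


Syntax tree has 5 char leaf(s), 0 union(s), 0 star(s)
chars contribute 5×2 = 10; each union adds +2; each star adds +2
Total: 10 + 0 + 0 = 10 states


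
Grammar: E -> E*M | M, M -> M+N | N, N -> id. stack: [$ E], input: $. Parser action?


start symbol E on stack, input exhausted
Action: accept


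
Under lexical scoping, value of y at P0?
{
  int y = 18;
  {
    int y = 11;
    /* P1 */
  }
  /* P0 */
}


y declared in the same block as P0
y = 18


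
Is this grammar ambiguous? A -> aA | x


right-linear, alternatives start with distinct terminals 'a' vs 'x': unique leftmost derivation
Unambiguous


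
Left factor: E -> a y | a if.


Common prefix: 'a'
Factored: E -> a E', E' -> y | if


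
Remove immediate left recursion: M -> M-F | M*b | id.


Left-recursive alternatives: M-F, M*b; non-recursive: id
Introduce M': M -> idM', M' -> -FM' | *bM' | ε


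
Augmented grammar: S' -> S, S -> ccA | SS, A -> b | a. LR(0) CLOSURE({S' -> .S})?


Start: S' -> .S
For each item with dot before a nonterminal B, add B -> .γ for every B-production
Closure: [S' -> .S, S -> .ccA, S -> .SS]


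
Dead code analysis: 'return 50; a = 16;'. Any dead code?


statement follows a return and is unreachable
Dead: 'a = 16'


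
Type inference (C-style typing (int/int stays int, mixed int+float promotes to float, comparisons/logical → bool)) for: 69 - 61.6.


Operand types: int - float
Rule: mixed int/float promotes to float; int/int stays int
Result type: float


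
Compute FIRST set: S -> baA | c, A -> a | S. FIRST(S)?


Per alternative of S: FIRST(baA) = {b}; FIRST(c) = {c}
FIRST(S) = {b, c}


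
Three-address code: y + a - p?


Break into single-operator statements:
t1 = y + a
t2 = t1 - p


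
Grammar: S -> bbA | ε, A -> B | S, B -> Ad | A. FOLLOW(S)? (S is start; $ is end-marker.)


$ ∈ FOLLOW(S). For each A -> αBβ: add FIRST(β)\{ε} to FOLLOW(B); if β nullable, add FOLLOW(A).
FOLLOW(S) = {$, d}


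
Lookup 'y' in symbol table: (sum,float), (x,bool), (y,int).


Lookup 'y' → type int


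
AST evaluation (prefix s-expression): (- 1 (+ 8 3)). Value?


Evaluate inner: (+ 8 3) = 11
Evaluate root: (- 1 11) = -10
Result: -10


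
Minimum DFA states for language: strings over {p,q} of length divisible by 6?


Track length mod 6: states 0..5, accept at 0
Minimal DFA: 6 states


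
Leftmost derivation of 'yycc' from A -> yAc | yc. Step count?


Derivation: A => yAc => yycc
Steps: 2


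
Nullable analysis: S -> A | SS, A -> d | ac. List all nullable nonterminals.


A nonterminal is nullable iff some alternative derives ε (directly, or every symbol in it is nullable)
Nullable: {}


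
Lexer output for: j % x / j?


Scan left to right, longest-match per lexeme
Tokens: ID(j), OP(%), ID(x), OP(/), ID(j)


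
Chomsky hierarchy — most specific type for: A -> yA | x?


Right-linear: every RHS is a terminal or a terminal followed by one nonterminal
Classification: Type 3 (Regular)


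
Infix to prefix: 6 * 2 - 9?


left-to-right (same/higher precedence on left): tree is (- (* 6 2) 9)
Prefix: - * 6 2 9


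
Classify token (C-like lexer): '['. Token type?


Pattern: delimiter/punctuation
Type: PUNCTUATION


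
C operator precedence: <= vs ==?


'<=' is relational (level 7); '==' is equality (level 6)
Higher level binds tighter
'<=' has higher precedence than '=='


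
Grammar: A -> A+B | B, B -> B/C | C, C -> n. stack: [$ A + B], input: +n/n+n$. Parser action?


handle 'A+B' on top; lookahead ∈ FOLLOW(A) = {+, $}
Action: reduce (A -> A+B)


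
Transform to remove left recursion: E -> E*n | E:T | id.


Left-recursive alternatives: E*n, E:T; non-recursive: id
Introduce E': E -> idE', E' -> *nE' | :TE' | ε


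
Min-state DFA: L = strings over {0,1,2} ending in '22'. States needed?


Track the longest suffix of input matching a prefix of '22': 3 classes (prefixes of length 0..2)
Minimal DFA: 3 states


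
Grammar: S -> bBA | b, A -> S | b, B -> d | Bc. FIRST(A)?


Per alternative of A: FIRST(S) = {b}; FIRST(b) = {b}
FIRST(A) = {b}


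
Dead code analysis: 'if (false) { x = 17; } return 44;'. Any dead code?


condition is constant false, so the whole block is unreachable
Dead: 'if (false) { x = 17; }'


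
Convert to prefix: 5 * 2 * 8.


left-to-right (same/higher precedence on left): tree is (* (* 5 2) 8)
Prefix: * * 5 2 8


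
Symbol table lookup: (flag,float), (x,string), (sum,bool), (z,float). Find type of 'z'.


Lookup 'z' → type float


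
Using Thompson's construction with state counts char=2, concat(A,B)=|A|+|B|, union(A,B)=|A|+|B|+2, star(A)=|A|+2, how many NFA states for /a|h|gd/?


Syntax tree has 4 char leaf(s), 2 union(s), 0 star(s)
chars contribute 4×2 = 8; each union adds +2; each star adds +2
Total: 8 + 4 + 0 = 12 states


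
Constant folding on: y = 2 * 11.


2 * 11 = 22 at compile time
Optimized: y = 22


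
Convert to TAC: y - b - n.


Break into single-operator statements:
t1 = y - b
t2 = t1 - n


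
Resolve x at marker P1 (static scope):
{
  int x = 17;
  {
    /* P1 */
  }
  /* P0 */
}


P1's block does not declare x; resolves to the enclosing declaration at depth 0
x = 17


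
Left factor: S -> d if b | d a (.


Common prefix: 'd'
Factored: S -> d S', S' -> if b | a (


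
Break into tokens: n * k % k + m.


Scan left to right, longest-match per lexeme
Tokens: ID(n), OP(*), ID(k), OP(%), ID(k), OP(+), ID(m)


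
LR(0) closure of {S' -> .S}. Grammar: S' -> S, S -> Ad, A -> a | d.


Start: S' -> .S
For each item with dot before a nonterminal B, add B -> .γ for every B-production
Closure: [S' -> .S, S -> .Ad, A -> .a, A -> .d]


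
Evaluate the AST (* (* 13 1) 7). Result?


Evaluate inner: (* 13 1) = 13
Evaluate root: (* 13 7) = 91
Result: 91


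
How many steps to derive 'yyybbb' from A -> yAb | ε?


Derivation: A => yAb => yyAbb => yyyAbbb => yyybbb
Steps: 4


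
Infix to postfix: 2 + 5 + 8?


Left to right (same or higher precedence on left)
Postfix: 2 5 + 8 +


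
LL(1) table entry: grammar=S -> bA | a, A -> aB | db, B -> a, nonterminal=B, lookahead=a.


For [B, a]: 'a' ∈ FIRST(a)
Entry: B -> a


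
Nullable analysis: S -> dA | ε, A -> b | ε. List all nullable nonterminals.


A nonterminal is nullable iff some alternative derives ε (directly, or every symbol in it is nullable)
Nullable: {A, S}


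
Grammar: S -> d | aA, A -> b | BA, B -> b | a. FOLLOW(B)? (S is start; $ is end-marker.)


$ ∈ FOLLOW(S). For each A -> αBβ: add FIRST(β)\{ε} to FOLLOW(B); if β nullable, add FOLLOW(A).
FOLLOW(B) = {a, b}


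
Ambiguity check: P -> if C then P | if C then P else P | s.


dangling else: 'if C then if C then s else s' parses two ways
Ambiguous


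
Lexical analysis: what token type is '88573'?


Pattern: digits only
Type: INTEGER_LITERAL


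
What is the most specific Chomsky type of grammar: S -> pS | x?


Right-linear: every RHS is a terminal or a terminal followed by one nonterminal
Classification: Type 3 (Regular)


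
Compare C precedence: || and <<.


'<<' is shift (level 8); '||' is logical OR (level 1)
Higher level binds tighter
'<<' has higher precedence than '||'


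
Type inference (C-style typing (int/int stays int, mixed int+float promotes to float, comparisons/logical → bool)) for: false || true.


Operand types: bool || bool
Rule: logical operators take bool operands and yield bool
Result type: bool


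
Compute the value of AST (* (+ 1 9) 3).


Evaluate inner: (+ 1 9) = 10
Evaluate root: (* 10 3) = 30
Result: 30


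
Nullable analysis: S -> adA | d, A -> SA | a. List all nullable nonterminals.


A nonterminal is nullable iff some alternative derives ε (directly, or every symbol in it is nullable)
Nullable: {}


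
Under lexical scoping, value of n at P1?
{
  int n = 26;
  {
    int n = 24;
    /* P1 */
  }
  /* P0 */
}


n declared in the same block as P1
n = 24


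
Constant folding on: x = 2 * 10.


2 * 10 = 20 at compile time
Optimized: x = 20


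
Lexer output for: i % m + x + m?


Scan left to right, longest-match per lexeme
Tokens: ID(i), OP(%), ID(m), OP(+), ID(x), OP(+), ID(m)


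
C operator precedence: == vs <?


'<' is relational (level 7); '==' is equality (level 6)
Higher level binds tighter
'<' has higher precedence than '=='


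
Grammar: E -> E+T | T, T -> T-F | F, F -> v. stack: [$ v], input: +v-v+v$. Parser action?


'v' on top is the handle for F -> v
Action: reduce (F -> v)


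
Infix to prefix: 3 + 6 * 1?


'*' binds tighter: tree is (+ 3 (* 6 1))
Prefix: + 3 * 6 1


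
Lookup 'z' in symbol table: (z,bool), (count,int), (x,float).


Lookup 'z' → type bool


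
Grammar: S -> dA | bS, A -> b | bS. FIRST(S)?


Per alternative of S: FIRST(dA) = {d}; FIRST(bS) = {b}
FIRST(S) = {b, d}


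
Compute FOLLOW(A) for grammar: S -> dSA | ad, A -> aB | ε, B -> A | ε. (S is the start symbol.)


$ ∈ FOLLOW(S). For each A -> αBβ: add FIRST(β)\{ε} to FOLLOW(B); if β nullable, add FOLLOW(A).
FOLLOW(A) = {$, a}


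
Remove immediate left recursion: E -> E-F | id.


Left-recursive alternatives: E-F; non-recursive: id
Introduce E': E -> idE', E' -> -FE' | ε


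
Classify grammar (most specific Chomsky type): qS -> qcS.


LHS has context (more than one symbol) and |LHS| ≤ |RHS|
Classification: Type 1 (Context-Sensitive)


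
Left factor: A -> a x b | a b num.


Common prefix: 'a'
Factored: A -> a A', A' -> x b | b num


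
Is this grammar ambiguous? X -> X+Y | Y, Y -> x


precedence layered via separate nonterminal Y: deterministic
Unambiguous


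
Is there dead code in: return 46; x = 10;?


statement follows a return and is unreachable
Dead: 'x = 10'


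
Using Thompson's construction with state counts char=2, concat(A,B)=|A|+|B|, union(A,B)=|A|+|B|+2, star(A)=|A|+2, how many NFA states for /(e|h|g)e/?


Syntax tree has 4 char leaf(s), 2 union(s), 0 star(s)
chars contribute 4×2 = 8; each union adds +2; each star adds +2
Total: 8 + 4 + 0 = 12 states


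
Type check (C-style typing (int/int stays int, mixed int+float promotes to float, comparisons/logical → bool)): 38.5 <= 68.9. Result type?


Operand types: float <= float
Rule: comparison yields bool
Result type: bool


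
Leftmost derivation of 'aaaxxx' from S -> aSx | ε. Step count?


Derivation: S => aSx => aaSxx => aaaSxxx => aaaxxx
Steps: 4


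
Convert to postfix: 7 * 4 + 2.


Left to right (same or higher precedence on left)
Postfix: 7 4 * 2 +


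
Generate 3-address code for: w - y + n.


Break into single-operator statements:
t1 = w - y
t2 = t1 + n


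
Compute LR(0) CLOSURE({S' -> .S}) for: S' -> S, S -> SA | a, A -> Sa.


Start: S' -> .S
For each item with dot before a nonterminal B, add B -> .γ for every B-production
Closure: [S' -> .S, S -> .SA, S -> .a]


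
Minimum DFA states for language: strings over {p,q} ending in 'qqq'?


Track the longest suffix of input matching a prefix of 'qqq': 4 classes (prefixes of length 0..3)
Minimal DFA: 4 states


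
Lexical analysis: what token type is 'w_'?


Pattern: letter/underscore followed by alphanumerics, not a keyword
Type: IDENTIFIER


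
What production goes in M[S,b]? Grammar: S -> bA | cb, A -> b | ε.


For [S, b]: 'b' ∈ FIRST(bA)
Entry: S -> bA


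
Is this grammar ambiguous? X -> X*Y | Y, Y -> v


precedence layered via separate nonterminal Y: deterministic
Unambiguous


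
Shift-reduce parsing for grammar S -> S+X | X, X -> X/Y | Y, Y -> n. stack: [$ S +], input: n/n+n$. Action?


no handle ('S+' is not any RHS); shift 'n'
Action: shift


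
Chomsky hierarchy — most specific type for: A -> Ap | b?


Left-linear: every RHS is a terminal or one nonterminal followed by a terminal
Classification: Type 3 (Regular)


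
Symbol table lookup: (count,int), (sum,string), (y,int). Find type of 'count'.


Lookup 'count' → type int


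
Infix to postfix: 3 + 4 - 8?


Left to right (same or higher precedence on left)
Postfix: 3 4 + 8 -


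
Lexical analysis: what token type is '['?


Pattern: delimiter/punctuation
Type: PUNCTUATION


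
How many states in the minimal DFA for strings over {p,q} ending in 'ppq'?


Track the longest suffix of input matching a prefix of 'ppq': 4 classes (prefixes of length 0..3)
Minimal DFA: 4 states


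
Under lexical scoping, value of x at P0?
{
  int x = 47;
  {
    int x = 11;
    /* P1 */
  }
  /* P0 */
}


x declared in the same block as P0
x = 47


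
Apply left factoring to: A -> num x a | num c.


Common prefix: 'num'
Factored: A -> num A', A' -> x a | c


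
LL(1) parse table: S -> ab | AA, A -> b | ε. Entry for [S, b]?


For [S, b]: 'b' ∈ FIRST(AA)
Entry: S -> AA


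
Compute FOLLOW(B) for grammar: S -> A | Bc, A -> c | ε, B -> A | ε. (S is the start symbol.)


$ ∈ FOLLOW(S). For each A -> αBβ: add FIRST(β)\{ε} to FOLLOW(B); if β nullable, add FOLLOW(A).
FOLLOW(B) = {c}


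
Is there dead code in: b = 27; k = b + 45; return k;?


b is read by k's definition; k is returned
No dead code


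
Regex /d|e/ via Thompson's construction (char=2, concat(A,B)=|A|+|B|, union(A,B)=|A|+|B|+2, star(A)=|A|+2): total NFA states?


Syntax tree has 2 char leaf(s), 1 union(s), 0 star(s)
chars contribute 2×2 = 4; each union adds +2; each star adds +2
Total: 4 + 2 + 0 = 6 states


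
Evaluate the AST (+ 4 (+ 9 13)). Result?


Evaluate inner: (+ 9 13) = 22
Evaluate root: (+ 4 22) = 26
Result: 26


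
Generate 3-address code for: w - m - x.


Break into single-operator statements:
t1 = w - m
t2 = t1 - x


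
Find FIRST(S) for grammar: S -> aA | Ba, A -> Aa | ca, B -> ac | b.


Per alternative of S: FIRST(aA) = {a}; FIRST(Ba) = {a, b}
FIRST(S) = {a, b}


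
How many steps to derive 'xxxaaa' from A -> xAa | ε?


Derivation: A => xAa => xxAaa => xxxAaaa => xxxaaa
Steps: 4


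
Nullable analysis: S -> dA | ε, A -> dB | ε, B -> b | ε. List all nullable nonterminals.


A nonterminal is nullable iff some alternative derives ε (directly, or every symbol in it is nullable)
Nullable: {A, B, S}


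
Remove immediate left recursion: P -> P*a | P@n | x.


Left-recursive alternatives: P*a, P@n; non-recursive: x
Introduce P': P -> xP', P' -> *aP' | @nP' | ε


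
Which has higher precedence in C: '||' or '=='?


'==' is equality (level 6); '||' is logical OR (level 1)
Higher level binds tighter
'==' has higher precedence than '||'


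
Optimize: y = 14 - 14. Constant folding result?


14 - 14 = 0 at compile time
Optimized: y = 0


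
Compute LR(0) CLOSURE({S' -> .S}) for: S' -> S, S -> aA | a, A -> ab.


Start: S' -> .S
For each item with dot before a nonterminal B, add B -> .γ for every B-production
Closure: [S' -> .S, S -> .aA, S -> .a]


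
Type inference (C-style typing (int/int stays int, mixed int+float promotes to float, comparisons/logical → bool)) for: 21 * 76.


Operand types: int * int
Rule: mixed int/float promotes to float; int/int stays int
Result type: int


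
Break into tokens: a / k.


Scan left to right, longest-match per lexeme
Tokens: ID(a), OP(/), ID(k)


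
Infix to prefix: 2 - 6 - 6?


left-to-right (same/higher precedence on left): tree is (- (- 2 6) 6)
Prefix: - - 2 6 6


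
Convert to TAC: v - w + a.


Break into single-operator statements:
t1 = v - w
t2 = t1 + a


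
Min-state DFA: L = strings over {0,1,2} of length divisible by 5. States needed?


Track length mod 5: states 0..4, accept at 0
Minimal DFA: 5 states


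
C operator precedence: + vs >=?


'+' is additive (level 9); '>=' is relational (level 7)
Higher level binds tighter
'+' has higher precedence than '>='


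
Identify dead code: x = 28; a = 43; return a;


x is assigned but never read
Dead: 'x = 28'


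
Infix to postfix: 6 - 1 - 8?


Left to right (same or higher precedence on left)
Postfix: 6 1 - 8 -


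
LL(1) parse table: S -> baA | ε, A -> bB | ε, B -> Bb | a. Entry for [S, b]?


For [S, b]: 'b' ∈ FIRST(baA)
Entry: S -> baA


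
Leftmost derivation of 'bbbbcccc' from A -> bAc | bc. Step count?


Derivation: A => bAc => bbAcc => bbbAccc => bbbbcccc
Steps: 4


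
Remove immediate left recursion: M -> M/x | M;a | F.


Left-recursive alternatives: M/x, M;a; non-recursive: F
Introduce M': M -> FM', M' -> /xM' | ;aM' | ε


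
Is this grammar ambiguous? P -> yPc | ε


balanced y^n…c^n: each string has a unique parse
Unambiguous


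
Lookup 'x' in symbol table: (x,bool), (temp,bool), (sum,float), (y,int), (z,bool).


Lookup 'x' → type bool


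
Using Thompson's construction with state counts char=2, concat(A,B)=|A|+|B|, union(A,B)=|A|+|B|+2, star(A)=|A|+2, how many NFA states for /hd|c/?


Syntax tree has 3 char leaf(s), 1 union(s), 0 star(s)
chars contribute 3×2 = 6; each union adds +2; each star adds +2
Total: 6 + 2 + 0 = 8 states


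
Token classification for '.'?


Pattern: operator symbol
Type: OPERATOR


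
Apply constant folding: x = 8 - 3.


8 - 3 = 5 at compile time
Optimized: x = 5


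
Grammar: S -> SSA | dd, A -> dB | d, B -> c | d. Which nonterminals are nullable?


A nonterminal is nullable iff some alternative derives ε (directly, or every symbol in it is nullable)
Nullable: {}


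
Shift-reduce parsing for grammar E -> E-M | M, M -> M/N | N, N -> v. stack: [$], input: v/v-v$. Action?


no handle on stack; shift 'v'
Action: shift


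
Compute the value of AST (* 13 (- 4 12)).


Evaluate inner: (- 4 12) = -8
Evaluate root: (* 13 -8) = -104
Result: -104


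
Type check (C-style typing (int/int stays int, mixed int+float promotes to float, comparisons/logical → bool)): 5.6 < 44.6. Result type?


Operand types: float < float
Rule: comparison yields bool
Result type: bool


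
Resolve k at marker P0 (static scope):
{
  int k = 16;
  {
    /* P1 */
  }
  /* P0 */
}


k declared in the same block as P0
k = 16


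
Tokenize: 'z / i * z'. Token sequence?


Scan left to right, longest-match per lexeme
Tokens: ID(z), OP(/), ID(i), OP(*), ID(z)


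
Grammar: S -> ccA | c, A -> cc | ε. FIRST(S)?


Per alternative of S: FIRST(ccA) = {c}; FIRST(c) = {c}
FIRST(S) = {c}


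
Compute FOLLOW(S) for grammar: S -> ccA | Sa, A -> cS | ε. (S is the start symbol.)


$ ∈ FOLLOW(S). For each A -> αBβ: add FIRST(β)\{ε} to FOLLOW(B); if β nullable, add FOLLOW(A).
FOLLOW(S) = {$, a}


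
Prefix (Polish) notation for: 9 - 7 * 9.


'*' binds tighter: tree is (- 9 (* 7 9))
Prefix: - 9 * 7 9


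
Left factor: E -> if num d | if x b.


Common prefix: 'if'
Factored: E -> if E', E' -> num d | x b


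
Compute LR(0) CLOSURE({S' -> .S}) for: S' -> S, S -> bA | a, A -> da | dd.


Start: S' -> .S
For each item with dot before a nonterminal B, add B -> .γ for every B-production
Closure: [S' -> .S, S -> .bA, S -> .a]


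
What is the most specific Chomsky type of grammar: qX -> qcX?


LHS has context (more than one symbol) and |LHS| ≤ |RHS|
Classification: Type 1 (Context-Sensitive)


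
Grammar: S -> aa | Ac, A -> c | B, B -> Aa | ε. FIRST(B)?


Per alternative of B: FIRST(Aa) = {a, c}; FIRST(ε) = {ε}
FIRST(B) = {a, c, ε}


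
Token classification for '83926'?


Pattern: digits only
Type: INTEGER_LITERAL


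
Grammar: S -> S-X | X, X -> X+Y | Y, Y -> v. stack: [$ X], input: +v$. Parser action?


shift '+' to continue X -> X+Y
Action: shift


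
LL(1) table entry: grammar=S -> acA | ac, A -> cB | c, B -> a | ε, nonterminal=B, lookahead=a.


For [B, a]: 'a' ∈ FIRST(a)
Entry: B -> a


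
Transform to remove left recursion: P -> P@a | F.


Left-recursive alternatives: P@a; non-recursive: F
Introduce P': P -> FP', P' -> @aP' | ε


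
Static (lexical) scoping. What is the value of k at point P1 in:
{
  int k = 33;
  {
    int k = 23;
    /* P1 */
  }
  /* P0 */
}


k declared in the same block as P1
k = 23


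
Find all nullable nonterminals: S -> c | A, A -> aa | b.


A nonterminal is nullable iff some alternative derives ε (directly, or every symbol in it is nullable)
Nullable: {}


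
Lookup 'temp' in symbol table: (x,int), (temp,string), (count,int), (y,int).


Lookup 'temp' → type string


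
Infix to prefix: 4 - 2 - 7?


left-to-right (same/higher precedence on left): tree is (- (- 4 2) 7)
Prefix: - - 4 2 7


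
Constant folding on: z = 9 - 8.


9 - 8 = 1 at compile time
Optimized: z = 1


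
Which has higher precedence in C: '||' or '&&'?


'&&' is logical AND (level 2); '||' is logical OR (level 1)
Higher level binds tighter
'&&' has higher precedence than '||'


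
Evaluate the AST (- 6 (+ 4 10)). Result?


Evaluate inner: (+ 4 10) = 14
Evaluate root: (- 6 14) = -8
Result: -8


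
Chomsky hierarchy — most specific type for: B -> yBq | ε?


Single nonterminal LHS, but y^n q^n is not regular
Classification: Type 2 (Context-Free)


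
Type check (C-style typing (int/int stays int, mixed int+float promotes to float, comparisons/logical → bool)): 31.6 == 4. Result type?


Operand types: float == int
Rule: comparison yields bool
Result type: bool


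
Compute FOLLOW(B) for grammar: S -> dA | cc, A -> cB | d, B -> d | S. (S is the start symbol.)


$ ∈ FOLLOW(S). For each A -> αBβ: add FIRST(β)\{ε} to FOLLOW(B); if β nullable, add FOLLOW(A).
FOLLOW(B) = {$}


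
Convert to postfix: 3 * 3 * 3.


Left to right (same or higher precedence on left)
Postfix: 3 3 * 3 *


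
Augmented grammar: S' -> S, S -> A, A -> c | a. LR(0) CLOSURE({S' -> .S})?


Start: S' -> .S
For each item with dot before a nonterminal B, add B -> .γ for every B-production
Closure: [S' -> .S, S -> .A, A -> .c, A -> .a]


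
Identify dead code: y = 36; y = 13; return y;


first assignment to y is overwritten before any read
Dead: 'y = 36'


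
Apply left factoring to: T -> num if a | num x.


Common prefix: 'num'
Factored: T -> num T', T' -> if a | x


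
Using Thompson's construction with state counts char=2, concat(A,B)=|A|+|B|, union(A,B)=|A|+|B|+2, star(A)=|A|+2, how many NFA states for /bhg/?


Syntax tree has 3 char leaf(s), 0 union(s), 0 star(s)
chars contribute 3×2 = 6; each union adds +2; each star adds +2
Total: 6 + 0 + 0 = 6 states


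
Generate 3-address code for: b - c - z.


Break into single-operator statements:
t1 = b - c
t2 = t1 - z


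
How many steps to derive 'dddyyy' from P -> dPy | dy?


Derivation: P => dPy => ddPyy => dddyyy
Steps: 3


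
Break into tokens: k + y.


Scan left to right, longest-match per lexeme
Tokens: ID(k), OP(+), ID(y)


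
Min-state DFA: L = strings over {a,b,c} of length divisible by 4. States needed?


Track length mod 4: states 0..3, accept at 0
Minimal DFA: 4 states


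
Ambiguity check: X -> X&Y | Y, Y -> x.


precedence layered via separate nonterminal Y: deterministic
Unambiguous


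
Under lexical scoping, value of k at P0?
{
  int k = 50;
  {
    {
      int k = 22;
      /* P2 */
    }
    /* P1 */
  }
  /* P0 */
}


k declared in the same block as P0
k = 50


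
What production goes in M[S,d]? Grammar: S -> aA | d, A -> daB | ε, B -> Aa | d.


For [S, d]: 'd' ∈ FIRST(d)
Entry: S -> d


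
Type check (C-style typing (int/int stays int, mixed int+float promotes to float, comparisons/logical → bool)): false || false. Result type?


Operand types: bool || bool
Rule: logical operators take bool operands and yield bool
Result type: bool


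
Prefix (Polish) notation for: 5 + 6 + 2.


left-to-right (same/higher precedence on left): tree is (+ (+ 5 6) 2)
Prefix: + + 5 6 2


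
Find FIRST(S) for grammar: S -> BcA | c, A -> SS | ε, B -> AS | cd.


Per alternative of S: FIRST(BcA) = {c}; FIRST(c) = {c}
FIRST(S) = {c}


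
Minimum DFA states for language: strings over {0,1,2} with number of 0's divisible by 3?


Track (count of 0) mod 3: states 0..2, accept at 0
Minimal DFA: 3 states


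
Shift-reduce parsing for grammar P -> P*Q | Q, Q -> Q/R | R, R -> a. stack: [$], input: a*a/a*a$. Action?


no handle on stack; shift 'a'
Action: shift


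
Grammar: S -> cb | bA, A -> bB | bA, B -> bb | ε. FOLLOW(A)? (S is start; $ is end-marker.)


$ ∈ FOLLOW(S). For each A -> αBβ: add FIRST(β)\{ε} to FOLLOW(B); if β nullable, add FOLLOW(A).
FOLLOW(A) = {$}


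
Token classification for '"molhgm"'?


Pattern: double-quoted sequence
Type: STRING_LITERAL


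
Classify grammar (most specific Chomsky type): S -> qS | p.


Right-linear: every RHS is a terminal or a terminal followed by one nonterminal
Classification: Type 3 (Regular)


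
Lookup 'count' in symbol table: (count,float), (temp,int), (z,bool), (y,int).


Lookup 'count' → type float


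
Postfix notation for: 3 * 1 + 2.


Left to right (same or higher precedence on left)
Postfix: 3 1 * 2 +


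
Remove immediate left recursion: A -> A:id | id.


Left-recursive alternatives: A:id; non-recursive: id
Introduce A': A -> idA', A' -> :idA' | ε


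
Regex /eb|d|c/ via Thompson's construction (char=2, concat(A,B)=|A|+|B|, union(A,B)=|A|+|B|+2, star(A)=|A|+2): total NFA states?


Syntax tree has 4 char leaf(s), 2 union(s), 0 star(s)
chars contribute 4×2 = 8; each union adds +2; each star adds +2
Total: 8 + 4 + 0 = 12 states


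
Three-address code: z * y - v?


Break into single-operator statements:
t1 = z * y
t2 = t1 - v


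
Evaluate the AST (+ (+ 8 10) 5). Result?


Evaluate inner: (+ 8 10) = 18
Evaluate root: (+ 18 5) = 23
Result: 23


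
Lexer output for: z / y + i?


Scan left to right, longest-match per lexeme
Tokens: ID(z), OP(/), ID(y), OP(+), ID(i)


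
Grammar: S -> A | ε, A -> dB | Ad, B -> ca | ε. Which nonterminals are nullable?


A nonterminal is nullable iff some alternative derives ε (directly, or every symbol in it is nullable)
Nullable: {B, S}


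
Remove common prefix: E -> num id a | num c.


Common prefix: 'num'
Factored: E -> num E', E' -> id a | c


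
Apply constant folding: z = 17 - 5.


17 - 5 = 12 at compile time
Optimized: z = 12


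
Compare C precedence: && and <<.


'<<' is shift (level 8); '&&' is logical AND (level 2)
Higher level binds tighter
'<<' has higher precedence than '&&'


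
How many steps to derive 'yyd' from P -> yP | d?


Derivation: P => yP => yyP => yyd
Steps: 3


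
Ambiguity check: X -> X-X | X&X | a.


'a-a&a' has two parse trees (no precedence encoded between - and &)
Ambiguous


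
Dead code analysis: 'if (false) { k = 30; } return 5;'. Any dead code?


condition is constant false, so the whole block is unreachable
Dead: 'if (false) { k = 30; }'


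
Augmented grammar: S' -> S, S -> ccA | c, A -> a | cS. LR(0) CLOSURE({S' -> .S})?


Start: S' -> .S
For each item with dot before a nonterminal B, add B -> .γ for every B-production
Closure: [S' -> .S, S -> .ccA, S -> .c]


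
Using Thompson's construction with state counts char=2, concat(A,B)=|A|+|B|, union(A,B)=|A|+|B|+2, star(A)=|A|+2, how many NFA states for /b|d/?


Syntax tree has 2 char leaf(s), 1 union(s), 0 star(s)
chars contribute 2×2 = 4; each union adds +2; each star adds +2
Total: 4 + 2 + 0 = 6 states


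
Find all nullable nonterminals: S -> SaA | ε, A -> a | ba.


A nonterminal is nullable iff some alternative derives ε (directly, or every symbol in it is nullable)
Nullable: {S}


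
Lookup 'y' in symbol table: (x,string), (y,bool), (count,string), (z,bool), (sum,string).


Lookup 'y' → type bool


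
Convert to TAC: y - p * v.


Break into single-operator statements:
t1 = p * v
t2 = y - t1


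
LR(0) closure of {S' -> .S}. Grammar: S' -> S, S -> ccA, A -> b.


Start: S' -> .S
For each item with dot before a nonterminal B, add B -> .γ for every B-production
Closure: [S' -> .S, S -> .ccA]


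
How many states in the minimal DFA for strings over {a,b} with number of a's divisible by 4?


Track (count of a) mod 4: states 0..3, accept at 0
Minimal DFA: 4 states


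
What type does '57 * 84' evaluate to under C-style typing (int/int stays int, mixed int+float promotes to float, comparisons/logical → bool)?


Operand types: int * int
Rule: mixed int/float promotes to float; int/int stays int
Result type: int


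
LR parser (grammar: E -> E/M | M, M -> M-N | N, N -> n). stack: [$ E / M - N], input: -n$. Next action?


handle 'M-N' on top
Action: reduce (M -> M-N)


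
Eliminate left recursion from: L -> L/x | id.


Left-recursive alternatives: L/x; non-recursive: id
Introduce L': L -> idL', L' -> /xL' | ε


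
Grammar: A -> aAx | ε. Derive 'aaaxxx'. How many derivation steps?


Derivation: A => aAx => aaAxx => aaaAxxx => aaaxxx
Steps: 4


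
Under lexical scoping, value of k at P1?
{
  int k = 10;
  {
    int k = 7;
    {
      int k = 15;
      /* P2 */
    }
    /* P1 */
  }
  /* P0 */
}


k declared in the same block as P1
k = 7


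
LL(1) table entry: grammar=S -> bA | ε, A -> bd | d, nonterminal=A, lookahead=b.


For [A, b]: 'b' ∈ FIRST(bd)
Entry: A -> bd


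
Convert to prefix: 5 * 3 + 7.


left-to-right (same/higher precedence on left): tree is (+ (* 5 3) 7)
Prefix: + * 5 3 7


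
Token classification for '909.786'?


Pattern: digits with a decimal point
Type: FLOAT_LITERAL


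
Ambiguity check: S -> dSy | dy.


balanced d^n…y^n: each string has a unique parse
Unambiguous


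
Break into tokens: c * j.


Scan left to right, longest-match per lexeme
Tokens: ID(c), OP(*), ID(j)


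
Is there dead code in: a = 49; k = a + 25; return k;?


a is read by k's definition; k is returned
No dead code


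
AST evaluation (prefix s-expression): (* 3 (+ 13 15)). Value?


Evaluate inner: (+ 13 15) = 28
Evaluate root: (* 3 28) = 84
Result: 84


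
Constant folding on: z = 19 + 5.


19 + 5 = 24 at compile time
Optimized: z = 24


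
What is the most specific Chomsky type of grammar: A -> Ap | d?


Left-linear: every RHS is a terminal or one nonterminal followed by a terminal
Classification: Type 3 (Regular)


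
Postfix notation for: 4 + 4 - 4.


Left to right (same or higher precedence on left)
Postfix: 4 4 + 4 -


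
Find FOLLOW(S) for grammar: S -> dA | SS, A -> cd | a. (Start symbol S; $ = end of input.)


$ ∈ FOLLOW(S). For each A -> αBβ: add FIRST(β)\{ε} to FOLLOW(B); if β nullable, add FOLLOW(A).
FOLLOW(S) = {$, d}


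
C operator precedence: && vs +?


'+' is additive (level 9); '&&' is logical AND (level 2)
Higher level binds tighter
'+' has higher precedence than '&&'


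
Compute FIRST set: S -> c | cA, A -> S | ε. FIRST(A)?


Per alternative of A: FIRST(S) = {c}; FIRST(ε) = {ε}
FIRST(A) = {c, ε}


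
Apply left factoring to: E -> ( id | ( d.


Common prefix: '('
Factored: E -> ( E', E' -> id | d


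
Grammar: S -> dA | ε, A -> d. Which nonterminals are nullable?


A nonterminal is nullable iff some alternative derives ε (directly, or every symbol in it is nullable)
Nullable: {S}


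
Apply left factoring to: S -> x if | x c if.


Common prefix: 'x'
Factored: S -> x S', S' -> if | c if


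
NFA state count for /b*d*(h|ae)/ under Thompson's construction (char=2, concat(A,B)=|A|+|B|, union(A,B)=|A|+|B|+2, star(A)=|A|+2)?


Syntax tree has 5 char leaf(s), 1 union(s), 2 star(s)
chars contribute 5×2 = 10; each union adds +2; each star adds +2
Total: 10 + 2 + 4 = 16 states


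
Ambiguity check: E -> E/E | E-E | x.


'x/x-x' has two parse trees (no precedence encoded between / and -)
Ambiguous


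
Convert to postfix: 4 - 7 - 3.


Left to right (same or higher precedence on left)
Postfix: 4 7 - 3 -


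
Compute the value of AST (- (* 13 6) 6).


Evaluate inner: (* 13 6) = 78
Evaluate root: (- 78 6) = 72
Result: 72


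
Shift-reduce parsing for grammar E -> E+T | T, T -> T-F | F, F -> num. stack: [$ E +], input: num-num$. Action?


no handle ('E+' is not any RHS); shift 'num'
Action: shift


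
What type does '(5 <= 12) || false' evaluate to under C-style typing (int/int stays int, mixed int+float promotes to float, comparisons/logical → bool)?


Operand types: bool || bool
Rule: logical operators take bool operands and yield bool
Result type: bool


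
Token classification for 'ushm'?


Pattern: letter/underscore followed by alphanumerics, not a keyword
Type: IDENTIFIER


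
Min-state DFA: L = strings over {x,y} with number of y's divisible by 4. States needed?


Track (count of y) mod 4: states 0..3, accept at 0
Minimal DFA: 4 states


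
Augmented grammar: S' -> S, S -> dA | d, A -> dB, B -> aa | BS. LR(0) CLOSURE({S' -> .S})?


Start: S' -> .S
For each item with dot before a nonterminal B, add B -> .γ for every B-production
Closure: [S' -> .S, S -> .dA, S -> .d]


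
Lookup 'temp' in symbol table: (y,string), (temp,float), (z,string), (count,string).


Lookup 'temp' → type float


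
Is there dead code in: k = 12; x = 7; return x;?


k is assigned but never read
Dead: 'k = 12'


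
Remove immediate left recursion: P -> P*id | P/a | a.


Left-recursive alternatives: P*id, P/a; non-recursive: a
Introduce P': P -> aP', P' -> *idP' | /aP' | ε


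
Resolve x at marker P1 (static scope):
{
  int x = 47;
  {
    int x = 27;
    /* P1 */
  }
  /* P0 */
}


x declared in the same block as P1
x = 27


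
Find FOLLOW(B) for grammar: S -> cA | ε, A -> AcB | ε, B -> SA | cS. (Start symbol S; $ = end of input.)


$ ∈ FOLLOW(S). For each A -> αBβ: add FIRST(β)\{ε} to FOLLOW(B); if β nullable, add FOLLOW(A).
FOLLOW(B) = {$, c}


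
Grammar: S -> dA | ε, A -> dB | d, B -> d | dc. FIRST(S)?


Per alternative of S: FIRST(dA) = {d}; FIRST(ε) = {ε}
FIRST(S) = {d, ε}


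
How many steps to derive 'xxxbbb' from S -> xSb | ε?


Derivation: S => xSb => xxSbb => xxxSbbb => xxxbbb
Steps: 4


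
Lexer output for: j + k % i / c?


Scan left to right, longest-match per lexeme
Tokens: ID(j), OP(+), ID(k), OP(%), ID(i), OP(/), ID(c)


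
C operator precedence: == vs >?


'>' is relational (level 7); '==' is equality (level 6)
Higher level binds tighter
'>' has higher precedence than '=='


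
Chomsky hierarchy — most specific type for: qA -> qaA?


LHS has context (more than one symbol) and |LHS| ≤ |RHS|
Classification: Type 1 (Context-Sensitive)


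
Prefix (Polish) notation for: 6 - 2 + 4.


left-to-right (same/higher precedence on left): tree is (+ (- 6 2) 4)
Prefix: + - 6 2 4


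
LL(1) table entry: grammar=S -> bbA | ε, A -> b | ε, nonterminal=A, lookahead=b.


For [A, b]: 'b' ∈ FIRST(b)
Entry: A -> b


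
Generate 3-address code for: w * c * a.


Break into single-operator statements:
t1 = w * c
t2 = t1 * a


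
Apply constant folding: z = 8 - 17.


8 - 17 = -9 at compile time
Optimized: z = -9


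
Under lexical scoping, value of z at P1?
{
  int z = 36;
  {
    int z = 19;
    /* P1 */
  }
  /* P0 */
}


z declared in the same block as P1
z = 19


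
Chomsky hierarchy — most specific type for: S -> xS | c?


Right-linear: every RHS is a terminal or a terminal followed by one nonterminal
Classification: Type 3 (Regular)


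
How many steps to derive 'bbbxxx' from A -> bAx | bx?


Derivation: A => bAx => bbAxx => bbbxxx
Steps: 3


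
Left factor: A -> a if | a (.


Common prefix: 'a'
Factored: A -> a A', A' -> if | (


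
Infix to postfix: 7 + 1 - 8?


Left to right (same or higher precedence on left)
Postfix: 7 1 + 8 -


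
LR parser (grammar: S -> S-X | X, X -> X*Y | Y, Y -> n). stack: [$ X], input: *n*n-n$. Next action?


shift '*' to continue X -> X*Y
Action: shift
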